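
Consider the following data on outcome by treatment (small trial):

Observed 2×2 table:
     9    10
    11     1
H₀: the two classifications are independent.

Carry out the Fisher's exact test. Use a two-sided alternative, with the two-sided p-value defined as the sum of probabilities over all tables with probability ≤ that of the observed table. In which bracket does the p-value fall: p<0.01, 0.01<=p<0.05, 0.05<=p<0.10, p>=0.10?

p-value bracket: 0.01<=p<0.05

Margins: r₁=19, r₂=12, c₁=20, c₂=11, n=31
p_obs = C(19,9)·C(12,11)/C(31,20); sum pmf over tables with pmf ≤ p_obs
p-value (two-sided) = 0.02011
→ bracket: 0.01<=p<0.05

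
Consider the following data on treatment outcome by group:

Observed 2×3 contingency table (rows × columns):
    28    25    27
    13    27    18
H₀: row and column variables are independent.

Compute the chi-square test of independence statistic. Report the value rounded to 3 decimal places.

Row totals [80, 58], col totals [41, 52, 45], n=138
χ² = (28−23.77)²/23.77 + (25−30.14)²/30.14 + (27−26.09)²/26.09 + (13−17.23)²/17.23 + (27−21.86)²/21.86 + (18−18.91)²/18.91 = 3.9581
df = 2

test statistic = 3.958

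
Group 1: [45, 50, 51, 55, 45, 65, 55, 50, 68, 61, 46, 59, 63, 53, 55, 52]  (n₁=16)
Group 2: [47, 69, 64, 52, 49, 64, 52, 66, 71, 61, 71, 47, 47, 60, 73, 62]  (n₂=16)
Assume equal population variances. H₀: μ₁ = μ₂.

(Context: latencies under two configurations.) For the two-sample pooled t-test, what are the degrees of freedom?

degrees of freedom = 30

df = n₁ + n₂ − 2 = 16 + 16 − 2 = 30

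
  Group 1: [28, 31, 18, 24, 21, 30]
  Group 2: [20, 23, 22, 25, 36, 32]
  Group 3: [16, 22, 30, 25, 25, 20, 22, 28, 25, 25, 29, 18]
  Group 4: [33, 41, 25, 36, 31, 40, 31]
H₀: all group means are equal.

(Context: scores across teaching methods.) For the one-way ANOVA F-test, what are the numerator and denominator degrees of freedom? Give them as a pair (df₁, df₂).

degrees of freedom = [3, 27]

k = 4 groups, N = 31 total
df = (k−1, N−k) = (4−1, 31−4) = (3, 27)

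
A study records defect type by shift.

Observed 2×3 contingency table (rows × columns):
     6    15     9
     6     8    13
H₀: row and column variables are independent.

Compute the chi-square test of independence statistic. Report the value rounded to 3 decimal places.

Row totals [30, 27], col totals [12, 23, 22], n=57
χ² = (6−6.32)²/6.32 + (15−12.11)²/12.11 + (9−11.58)²/11.58 + (6−5.68)²/5.68 + (8−10.89)²/10.89 + (13−10.42)²/10.42 = 2.7073
df = 2

test statistic = 2.707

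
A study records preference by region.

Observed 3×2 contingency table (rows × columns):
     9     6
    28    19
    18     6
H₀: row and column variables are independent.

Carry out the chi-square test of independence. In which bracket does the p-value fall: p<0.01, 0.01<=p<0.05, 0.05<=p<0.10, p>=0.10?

p-value bracket: p>=0.10

Row totals [15, 47, 24], col totals [55, 31], n=86
χ² = (9−9.59)²/9.59 + (6−5.41)²/5.41 + (28−30.06)²/30.06 + (19−16.94)²/16.94 + (18−15.35)²/15.35 + (6−8.65)²/8.65 = 1.7630
df = 2
p-value (upper-tail) = 0.41415
→ bracket: p>=0.10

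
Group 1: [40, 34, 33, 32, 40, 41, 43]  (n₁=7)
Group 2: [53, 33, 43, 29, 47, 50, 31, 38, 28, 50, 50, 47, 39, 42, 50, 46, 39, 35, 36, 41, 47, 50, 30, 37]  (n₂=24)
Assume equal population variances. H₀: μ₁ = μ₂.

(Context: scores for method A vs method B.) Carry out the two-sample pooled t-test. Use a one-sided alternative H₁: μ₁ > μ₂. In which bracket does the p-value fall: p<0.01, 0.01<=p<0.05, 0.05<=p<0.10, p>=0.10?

x̄₁=37.571, s₁=4.429, n₁=7
x̄₂=41.292, s₂=7.737, n₂=24
s_p² = [6·4.429² + 23·7.737²]/29 = 51.5404
SE = √(s_p²·(1/7+1/24)) = 3.0839
t = (37.571−41.292)/3.0839 = -1.2063
df = 29
p-value (one-sided, H₁ greater) = 0.88128
→ bracket: p>=0.10

p-value bracket: p>=0.10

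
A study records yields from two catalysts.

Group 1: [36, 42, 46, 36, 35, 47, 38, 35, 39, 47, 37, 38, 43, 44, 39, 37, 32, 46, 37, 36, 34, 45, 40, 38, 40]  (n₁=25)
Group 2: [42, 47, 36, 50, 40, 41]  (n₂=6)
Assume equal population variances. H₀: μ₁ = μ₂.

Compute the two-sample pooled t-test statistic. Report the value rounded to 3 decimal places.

x̄₁=39.480, s₁=4.360, n₁=25
x̄₂=42.667, s₂=5.046, n₂=6
s_p² = [24·4.360² + 5·5.046²]/29 = 20.1232
SE = √(s_p²·(1/25+1/6)) = 2.0393
t = (39.480−42.667)/2.0393 = -1.5626
df = 29

test statistic = -1.563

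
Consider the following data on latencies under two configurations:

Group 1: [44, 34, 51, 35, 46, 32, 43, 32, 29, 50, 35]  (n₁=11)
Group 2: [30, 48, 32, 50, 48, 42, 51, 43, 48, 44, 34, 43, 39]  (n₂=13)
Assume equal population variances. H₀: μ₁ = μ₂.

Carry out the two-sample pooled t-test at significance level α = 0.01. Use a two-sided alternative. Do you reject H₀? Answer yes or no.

x̄₁=39.182, s₁=7.808, n₁=11
x̄₂=42.462, s₂=6.912, n₂=13
s_p² = [10·7.808² + 12·6.912²]/22 = 53.7667
SE = √(s_p²·(1/11+1/13)) = 3.0040
t = (39.182−42.462)/3.0040 = -1.0918
df = 22
p-value (two-sided) = 0.28673
At α=0.01: p ≥ α → fail to reject H₀

reject H₀: no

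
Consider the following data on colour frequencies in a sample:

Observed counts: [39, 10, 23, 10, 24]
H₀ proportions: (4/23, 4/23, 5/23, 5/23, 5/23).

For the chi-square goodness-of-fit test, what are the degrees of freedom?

df = k − 1 = 5 − 1 = 4

degrees of freedom = 4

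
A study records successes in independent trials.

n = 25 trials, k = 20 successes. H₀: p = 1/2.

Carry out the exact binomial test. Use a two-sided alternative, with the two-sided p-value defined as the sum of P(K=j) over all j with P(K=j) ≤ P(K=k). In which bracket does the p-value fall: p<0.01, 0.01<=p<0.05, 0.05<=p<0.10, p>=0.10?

p-value bracket: p<0.01

Exact binomial: n=25, k=20, p₀=1/2=0.5000
P(X=j) = C(n,j)·p₀^j·(1−p₀)^(n−j); p = Σ P(X=j) over j with P(X=j) ≤ P(X=20)
p-value (two-sided) = 0.00408
→ bracket: p<0.01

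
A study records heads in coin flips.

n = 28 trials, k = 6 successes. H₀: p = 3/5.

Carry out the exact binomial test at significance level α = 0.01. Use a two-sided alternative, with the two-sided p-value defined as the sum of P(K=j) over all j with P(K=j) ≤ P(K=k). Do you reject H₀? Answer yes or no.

Exact binomial: n=28, k=6, p₀=3/5=0.6000
P(X=j) = C(n,j)·p₀^j·(1−p₀)^(n−j); p = Σ P(X=j) over j with P(X=j) ≤ P(X=6)
p-value (two-sided) = 0.00005
At α=0.01: p < α → reject H₀

reject H₀: yes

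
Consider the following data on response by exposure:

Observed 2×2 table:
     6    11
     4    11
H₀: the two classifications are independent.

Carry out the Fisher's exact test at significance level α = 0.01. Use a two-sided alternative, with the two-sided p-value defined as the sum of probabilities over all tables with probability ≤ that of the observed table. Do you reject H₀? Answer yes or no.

reject H₀: no

Margins: r₁=17, r₂=15, c₁=10, c₂=22, n=32
p_obs = C(17,6)·C(15,4)/C(32,10); sum pmf over tables with pmf ≤ p_obs
p-value (two-sided) = 0.71195
At α=0.01: p ≥ α → fail to reject H₀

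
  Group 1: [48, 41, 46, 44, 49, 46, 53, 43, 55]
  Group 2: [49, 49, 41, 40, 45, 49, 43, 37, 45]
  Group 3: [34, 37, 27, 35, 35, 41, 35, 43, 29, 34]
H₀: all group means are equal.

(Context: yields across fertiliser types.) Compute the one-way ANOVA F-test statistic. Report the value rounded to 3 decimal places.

test statistic = 18.557

Group means [47.22, 44.22, 35.00], grand mean 41.893
SSB = Σnᵢ(x̄ᵢ−x̄)² = 779.567; SSW = ΣΣ(x−x̄ᵢ)² = 525.111
MSB = 779.567/2 = 389.7837; MSW = 525.111/25 = 21.0044
F = MSB/MSW = 18.5572
df = (2, 25)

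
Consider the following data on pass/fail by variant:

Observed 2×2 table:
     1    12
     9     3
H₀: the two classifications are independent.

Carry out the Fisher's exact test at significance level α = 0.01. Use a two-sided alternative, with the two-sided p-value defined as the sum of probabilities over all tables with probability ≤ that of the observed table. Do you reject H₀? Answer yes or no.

Margins: r₁=13, r₂=12, c₁=10, c₂=15, n=25
p_obs = C(13,1)·C(12,9)/C(25,10); sum pmf over tables with pmf ≤ p_obs
p-value (two-sided) = 0.00098
At α=0.01: p < α → reject H₀

reject H₀: yes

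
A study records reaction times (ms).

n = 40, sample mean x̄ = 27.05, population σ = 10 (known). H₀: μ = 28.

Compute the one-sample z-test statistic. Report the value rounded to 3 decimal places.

SE = σ/√n = 10/√40 = 1.5811
z = (x̄−μ₀)/SE = (27.05−28)/1.5811 = -0.6008

test statistic = -0.601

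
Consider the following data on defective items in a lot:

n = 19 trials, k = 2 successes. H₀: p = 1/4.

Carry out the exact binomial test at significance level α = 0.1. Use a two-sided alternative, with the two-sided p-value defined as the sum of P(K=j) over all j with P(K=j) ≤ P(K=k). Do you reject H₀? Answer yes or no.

reject H₀: no

Exact binomial: n=19, k=2, p₀=1/4=0.2500
P(X=j) = C(n,j)·p₀^j·(1−p₀)^(n−j); p = Σ P(X=j) over j with P(X=j) ≤ P(X=2)
p-value (two-sided) = 0.18880
At α=0.1: p ≥ α → fail to reject H₀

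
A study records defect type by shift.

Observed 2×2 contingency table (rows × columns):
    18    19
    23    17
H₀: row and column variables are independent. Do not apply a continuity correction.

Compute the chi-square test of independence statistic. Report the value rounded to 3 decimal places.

Row totals [37, 40], col totals [41, 36], n=77
χ² = (18−19.70)²/19.70 + (19−17.30)²/17.30 + (23−21.30)²/21.30 + (17−18.70)²/18.70 = 0.6049
df = 1

test statistic = 0.605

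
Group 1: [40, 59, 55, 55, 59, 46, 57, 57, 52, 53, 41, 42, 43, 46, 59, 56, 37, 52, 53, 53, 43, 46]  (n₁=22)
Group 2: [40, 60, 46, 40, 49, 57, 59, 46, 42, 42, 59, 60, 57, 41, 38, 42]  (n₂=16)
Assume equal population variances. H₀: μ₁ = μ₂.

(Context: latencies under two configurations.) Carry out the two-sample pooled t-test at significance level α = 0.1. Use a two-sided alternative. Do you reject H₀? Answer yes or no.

reject H₀: no

x̄₁=50.182, s₁=6.974, n₁=22
x̄₂=48.625, s₂=8.484, n₂=16
s_p² = [21·6.974² + 15·8.484²]/36 = 58.3617
SE = √(s_p²·(1/22+1/16)) = 2.5101
t = (50.182−48.625)/2.5101 = 0.6202
df = 36
p-value (two-sided) = 0.53901
At α=0.1: p ≥ α → fail to reject H₀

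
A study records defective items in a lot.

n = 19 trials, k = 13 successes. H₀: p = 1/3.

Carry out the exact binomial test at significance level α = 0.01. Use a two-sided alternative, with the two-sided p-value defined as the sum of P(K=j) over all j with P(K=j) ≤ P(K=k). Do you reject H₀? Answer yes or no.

Exact binomial: n=19, k=13, p₀=1/3=0.3333
P(X=j) = C(n,j)·p₀^j·(1−p₀)^(n−j); p = Σ P(X=j) over j with P(X=j) ≤ P(X=13)
p-value (two-sided) = 0.00233
At α=0.01: p < α → reject H₀

reject H₀: yes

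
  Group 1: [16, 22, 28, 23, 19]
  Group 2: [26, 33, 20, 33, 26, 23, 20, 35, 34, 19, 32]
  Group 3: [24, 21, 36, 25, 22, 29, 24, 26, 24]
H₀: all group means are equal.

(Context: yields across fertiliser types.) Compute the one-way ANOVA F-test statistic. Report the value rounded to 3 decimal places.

test statistic = 1.989

Group means [21.60, 27.36, 25.67], grand mean 25.600
SSB = Σnᵢ(x̄ᵢ−x̄)² = 114.255; SSW = ΣΣ(x−x̄ᵢ)² = 631.745
MSB = 114.255/2 = 57.1273; MSW = 631.745/22 = 28.7157
F = MSB/MSW = 1.9894
df = (2, 22)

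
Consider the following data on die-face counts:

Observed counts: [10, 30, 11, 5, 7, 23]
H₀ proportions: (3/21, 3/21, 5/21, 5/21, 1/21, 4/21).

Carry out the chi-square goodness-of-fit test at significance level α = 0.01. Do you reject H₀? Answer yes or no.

reject H₀: yes

n = 86; E_i = n·p_i = [12.29, 12.29, 20.48, 20.48, 4.10, 16.38]
χ² = (10−12.29)²/12.29 + (30−12.29)²/12.29 + (11−20.48)²/20.48 + (5−20.48)²/20.48 + (7−4.10)²/4.10 + (23−16.38)²/16.38 = 46.7843
df = 5
p-value (upper-tail) = 0.00000
At α=0.01: p < α → reject H₀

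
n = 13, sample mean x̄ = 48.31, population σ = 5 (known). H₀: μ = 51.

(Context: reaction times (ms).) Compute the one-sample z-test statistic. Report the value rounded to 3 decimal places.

SE = σ/√n = 5/√13 = 1.3868
z = (x̄−μ₀)/SE = (48.31−51)/1.3868 = -1.9398

test statistic = -1.940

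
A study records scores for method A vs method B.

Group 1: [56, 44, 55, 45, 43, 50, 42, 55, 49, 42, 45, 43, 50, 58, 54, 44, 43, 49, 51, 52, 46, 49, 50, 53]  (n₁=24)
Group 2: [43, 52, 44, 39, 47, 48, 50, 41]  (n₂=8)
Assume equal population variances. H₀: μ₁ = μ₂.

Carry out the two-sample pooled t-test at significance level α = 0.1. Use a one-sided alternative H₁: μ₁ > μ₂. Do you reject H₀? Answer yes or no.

x̄₁=48.667, s₁=4.905, n₁=24
x̄₂=45.500, s₂=4.504, n₂=8
s_p² = [23·4.905² + 7·4.504²]/30 = 23.1778
SE = √(s_p²·(1/24+1/8)) = 1.9654
t = (48.667−45.500)/1.9654 = 1.6112
df = 30
p-value (one-sided, H₁ greater) = 0.05881
At α=0.1: p < α → reject H₀

reject H₀: yes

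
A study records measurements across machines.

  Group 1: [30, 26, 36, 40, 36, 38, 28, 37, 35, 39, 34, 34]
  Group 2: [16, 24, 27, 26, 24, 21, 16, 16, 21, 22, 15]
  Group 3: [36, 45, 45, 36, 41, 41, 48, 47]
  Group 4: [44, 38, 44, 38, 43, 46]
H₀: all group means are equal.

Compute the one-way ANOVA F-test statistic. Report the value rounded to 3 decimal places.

test statistic = 52.200

Group means [34.42, 20.73, 42.38, 42.17], grand mean 33.324
SSB = Σnᵢ(x̄ᵢ−x̄)² = 2884.301; SSW = ΣΣ(x−x̄ᵢ)² = 607.807
MSB = 2884.301/3 = 961.4338; MSW = 607.807/33 = 18.4184
F = MSB/MSW = 52.1997
df = (3, 33)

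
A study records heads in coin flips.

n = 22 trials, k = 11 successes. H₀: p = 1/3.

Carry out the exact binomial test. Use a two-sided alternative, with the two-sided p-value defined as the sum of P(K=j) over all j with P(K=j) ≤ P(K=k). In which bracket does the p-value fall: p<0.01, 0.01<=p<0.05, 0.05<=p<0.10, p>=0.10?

p-value bracket: p>=0.10

Exact binomial: n=22, k=11, p₀=1/3=0.3333
P(X=j) = C(n,j)·p₀^j·(1−p₀)^(n−j); p = Σ P(X=j) over j with P(X=j) ≤ P(X=11)
p-value (two-sided) = 0.11379
→ bracket: p>=0.10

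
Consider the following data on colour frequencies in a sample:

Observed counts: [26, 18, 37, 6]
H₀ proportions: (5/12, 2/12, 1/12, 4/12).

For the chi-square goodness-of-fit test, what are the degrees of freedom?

df = k − 1 = 4 − 1 = 3

degrees of freedom = 3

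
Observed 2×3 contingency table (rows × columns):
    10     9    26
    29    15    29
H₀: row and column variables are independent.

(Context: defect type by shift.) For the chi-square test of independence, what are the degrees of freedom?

df = (r−1)(c−1) = (2−1)·(3−1) = 2

degrees of freedom = 2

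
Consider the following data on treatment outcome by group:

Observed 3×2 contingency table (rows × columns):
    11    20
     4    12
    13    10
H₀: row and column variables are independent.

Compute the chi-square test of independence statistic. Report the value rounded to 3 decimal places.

Row totals [31, 16, 23], col totals [28, 42], n=70
χ² = (11−12.40)²/12.40 + (20−18.60)²/18.60 + (4−6.40)²/6.40 + (12−9.60)²/9.60 + (13−9.20)²/9.20 + (10−13.80)²/13.80 = 4.3794
df = 2

test statistic = 4.379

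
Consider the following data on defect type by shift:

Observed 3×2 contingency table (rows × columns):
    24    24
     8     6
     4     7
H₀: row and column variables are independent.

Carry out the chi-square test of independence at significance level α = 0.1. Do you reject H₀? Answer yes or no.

Row totals [48, 14, 11], col totals [36, 37], n=73
χ² = (24−23.67)²/23.67 + (24−24.33)²/24.33 + (8−6.90)²/6.90 + (6−7.10)²/7.10 + (4−5.42)²/5.42 + (7−5.58)²/5.58 = 1.0904
df = 2
p-value (upper-tail) = 0.57973
At α=0.1: p ≥ α → fail to reject H₀

reject H₀: no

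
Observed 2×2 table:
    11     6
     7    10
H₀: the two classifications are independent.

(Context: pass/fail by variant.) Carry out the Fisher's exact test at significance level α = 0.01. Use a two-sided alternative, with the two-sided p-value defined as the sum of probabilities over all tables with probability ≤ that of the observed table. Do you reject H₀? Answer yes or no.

Margins: r₁=17, r₂=17, c₁=18, c₂=16, n=34
p_obs = C(17,11)·C(17,7)/C(34,18); sum pmf over tables with pmf ≤ p_obs
p-value (two-sided) = 0.30283
At α=0.01: p ≥ α → fail to reject H₀

reject H₀: no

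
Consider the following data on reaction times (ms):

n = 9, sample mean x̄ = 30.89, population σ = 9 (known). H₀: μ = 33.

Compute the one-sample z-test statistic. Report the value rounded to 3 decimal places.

SE = σ/√n = 9/√9 = 3.0000
z = (x̄−μ₀)/SE = (30.89−33)/3.0000 = -0.7033

test statistic = -0.703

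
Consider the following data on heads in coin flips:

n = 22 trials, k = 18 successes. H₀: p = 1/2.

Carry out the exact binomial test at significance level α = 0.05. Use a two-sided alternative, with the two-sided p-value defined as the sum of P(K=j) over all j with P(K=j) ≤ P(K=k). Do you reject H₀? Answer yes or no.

Exact binomial: n=22, k=18, p₀=1/2=0.5000
P(X=j) = C(n,j)·p₀^j·(1−p₀)^(n−j); p = Σ P(X=j) over j with P(X=j) ≤ P(X=18)
p-value (two-sided) = 0.00434
At α=0.05: p < α → reject H₀

reject H₀: yes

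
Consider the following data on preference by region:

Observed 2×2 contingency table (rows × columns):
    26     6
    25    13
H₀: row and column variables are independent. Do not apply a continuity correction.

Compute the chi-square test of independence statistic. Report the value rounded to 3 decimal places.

Row totals [32, 38], col totals [51, 19], n=70
χ² = (26−23.31)²/23.31 + (6−8.69)²/8.69 + (25−27.69)²/27.69 + (13−10.31)²/10.31 = 2.0997
df = 1

test statistic = 2.100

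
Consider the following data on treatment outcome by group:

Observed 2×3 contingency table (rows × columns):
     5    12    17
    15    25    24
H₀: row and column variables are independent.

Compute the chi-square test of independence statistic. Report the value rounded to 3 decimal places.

test statistic = 1.742

Row totals [34, 64], col totals [20, 37, 41], n=98
χ² = (5−6.94)²/6.94 + (12−12.84)²/12.84 + (17−14.22)²/14.22 + (15−13.06)²/13.06 + (25−24.16)²/24.16 + (24−26.78)²/26.78 = 1.7423
df = 2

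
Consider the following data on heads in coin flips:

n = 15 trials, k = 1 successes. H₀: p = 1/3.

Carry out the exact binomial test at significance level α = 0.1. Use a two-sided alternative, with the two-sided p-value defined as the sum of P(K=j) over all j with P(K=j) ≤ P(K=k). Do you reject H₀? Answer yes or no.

Exact binomial: n=15, k=1, p₀=1/3=0.3333
P(X=j) = C(n,j)·p₀^j·(1−p₀)^(n−j); p = Σ P(X=j) over j with P(X=j) ≤ P(X=1)
p-value (two-sided) = 0.02792
At α=0.1: p < α → reject H₀

reject H₀: yes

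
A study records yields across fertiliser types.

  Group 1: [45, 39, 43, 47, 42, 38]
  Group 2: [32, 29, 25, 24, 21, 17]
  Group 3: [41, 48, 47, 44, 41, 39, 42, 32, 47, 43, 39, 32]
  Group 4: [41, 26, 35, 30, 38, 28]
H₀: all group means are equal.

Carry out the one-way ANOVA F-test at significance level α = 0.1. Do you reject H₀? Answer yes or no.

Group means [42.33, 24.67, 41.25, 33.00], grand mean 36.500
SSB = Σnᵢ(x̄ᵢ−x̄)² = 1388.583; SSW = ΣΣ(x−x̄ᵢ)² = 684.917
MSB = 1388.583/3 = 462.8611; MSW = 684.917/26 = 26.3429
F = MSB/MSW = 17.5706
df = (3, 26)
p-value (upper-tail) = 0.00000
At α=0.1: p < α → reject H₀

reject H₀: yes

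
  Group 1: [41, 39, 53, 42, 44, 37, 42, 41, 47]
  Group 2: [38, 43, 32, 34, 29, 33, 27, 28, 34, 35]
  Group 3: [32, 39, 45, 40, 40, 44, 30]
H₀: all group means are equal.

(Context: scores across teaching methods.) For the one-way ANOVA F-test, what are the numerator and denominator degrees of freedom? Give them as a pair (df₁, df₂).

k = 3 groups, N = 26 total
df = (k−1, N−k) = (3−1, 26−3) = (2, 23)

degrees of freedom = [2, 23]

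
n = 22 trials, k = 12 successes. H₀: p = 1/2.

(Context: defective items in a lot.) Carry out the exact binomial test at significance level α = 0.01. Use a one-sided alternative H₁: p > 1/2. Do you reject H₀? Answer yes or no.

reject H₀: no

Exact binomial: n=22, k=12, p₀=1/2=0.5000
P(X≥12) from Σ C(n,i)·p₀^i·(1−p₀)^(n−i)
p-value (one-sided, H₁ greater) = 0.41591
At α=0.01: p ≥ α → fail to reject H₀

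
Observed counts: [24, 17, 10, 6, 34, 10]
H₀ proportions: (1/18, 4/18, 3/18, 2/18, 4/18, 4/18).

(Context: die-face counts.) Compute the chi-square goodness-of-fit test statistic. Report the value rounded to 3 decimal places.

n = 101; E_i = n·p_i = [5.61, 22.44, 16.83, 11.22, 22.44, 22.44]
χ² = (24−5.61)²/5.61 + (17−22.44)²/22.44 + (10−16.83)²/16.83 + (6−11.22)²/11.22 + (34−22.44)²/22.44 + (10−22.44)²/22.44 = 79.6386
df = 5

test statistic = 79.639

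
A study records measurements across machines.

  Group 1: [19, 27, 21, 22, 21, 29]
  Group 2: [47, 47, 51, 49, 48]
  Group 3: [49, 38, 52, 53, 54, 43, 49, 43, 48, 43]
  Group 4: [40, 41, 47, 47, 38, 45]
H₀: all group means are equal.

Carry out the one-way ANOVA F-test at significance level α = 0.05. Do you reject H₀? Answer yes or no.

Group means [23.17, 48.40, 47.20, 43.00], grand mean 41.148
SSB = Σnᵢ(x̄ᵢ−x̄)² = 2589.774; SSW = ΣΣ(x−x̄ᵢ)² = 409.633
MSB = 2589.774/3 = 863.2580; MSW = 409.633/23 = 17.8101
F = MSB/MSW = 48.4700
df = (3, 23)
p-value (upper-tail) = 0.00000
At α=0.05: p < α → reject H₀

reject H₀: yes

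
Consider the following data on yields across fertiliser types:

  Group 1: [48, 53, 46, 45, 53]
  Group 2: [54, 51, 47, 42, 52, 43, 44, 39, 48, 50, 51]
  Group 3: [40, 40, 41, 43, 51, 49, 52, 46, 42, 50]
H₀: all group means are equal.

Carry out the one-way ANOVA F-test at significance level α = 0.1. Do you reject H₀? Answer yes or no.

reject H₀: no

Group means [49.00, 47.36, 45.40], grand mean 46.923
SSB = Σnᵢ(x̄ᵢ−x̄)² = 46.901; SSW = ΣΣ(x−x̄ᵢ)² = 490.945
MSB = 46.901/2 = 23.4503; MSW = 490.945/23 = 21.3455
F = MSB/MSW = 1.0986
df = (2, 23)
p-value (upper-tail) = 0.35020
At α=0.1: p ≥ α → fail to reject H₀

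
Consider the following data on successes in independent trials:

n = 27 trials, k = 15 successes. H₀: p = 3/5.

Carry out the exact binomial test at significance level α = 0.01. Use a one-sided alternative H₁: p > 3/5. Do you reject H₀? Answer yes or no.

reject H₀: no

Exact binomial: n=27, k=15, p₀=3/5=0.6000
P(X≥15) from Σ C(n,i)·p₀^i·(1−p₀)^(n−i)
p-value (one-sided, H₁ greater) = 0.74986
At α=0.01: p ≥ α → fail to reject H₀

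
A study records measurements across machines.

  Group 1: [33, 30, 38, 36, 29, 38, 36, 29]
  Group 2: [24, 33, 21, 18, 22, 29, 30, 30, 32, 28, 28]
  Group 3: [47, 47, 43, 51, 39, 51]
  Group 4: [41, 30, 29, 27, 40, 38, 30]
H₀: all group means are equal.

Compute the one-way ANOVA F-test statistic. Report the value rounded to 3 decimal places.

Group means [33.62, 26.82, 46.33, 33.57], grand mean 33.656
SSB = Σnᵢ(x̄ᵢ−x̄)² = 1478.660; SSW = ΣΣ(x−x̄ᵢ)² = 656.559
MSB = 1478.660/3 = 492.8866; MSW = 656.559/28 = 23.4485
F = MSB/MSW = 21.0199
df = (3, 28)

test statistic = 21.020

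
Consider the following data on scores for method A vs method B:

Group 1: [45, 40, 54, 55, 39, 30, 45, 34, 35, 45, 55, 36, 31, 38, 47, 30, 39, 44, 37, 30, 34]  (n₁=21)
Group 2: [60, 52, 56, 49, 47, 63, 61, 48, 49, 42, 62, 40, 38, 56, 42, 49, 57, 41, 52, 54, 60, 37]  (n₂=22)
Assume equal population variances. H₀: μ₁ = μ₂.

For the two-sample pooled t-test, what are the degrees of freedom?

degrees of freedom = 41

df = n₁ + n₂ − 2 = 21 + 22 − 2 = 41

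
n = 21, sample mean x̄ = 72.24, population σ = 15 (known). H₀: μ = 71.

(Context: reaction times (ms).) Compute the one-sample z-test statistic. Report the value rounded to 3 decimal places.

SE = σ/√n = 15/√21 = 3.2733
z = (x̄−μ₀)/SE = (72.24−71)/3.2733 = 0.3788

test statistic = 0.379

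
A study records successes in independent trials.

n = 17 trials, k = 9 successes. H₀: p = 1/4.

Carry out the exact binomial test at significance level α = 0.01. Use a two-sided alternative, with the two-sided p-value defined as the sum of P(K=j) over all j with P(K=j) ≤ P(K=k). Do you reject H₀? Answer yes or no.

Exact binomial: n=17, k=9, p₀=1/4=0.2500
P(X=j) = C(n,j)·p₀^j·(1−p₀)^(n−j); p = Σ P(X=j) over j with P(X=j) ≤ P(X=9)
p-value (two-sided) = 0.01990
At α=0.01: p ≥ α → fail to reject H₀

reject H₀: no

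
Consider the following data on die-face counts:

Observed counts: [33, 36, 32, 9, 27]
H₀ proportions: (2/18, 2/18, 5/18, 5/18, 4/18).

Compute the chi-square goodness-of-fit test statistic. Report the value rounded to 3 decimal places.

test statistic = 72.661

n = 137; E_i = n·p_i = [15.22, 15.22, 38.06, 38.06, 30.44]
χ² = (33−15.22)²/15.22 + (36−15.22)²/15.22 + (32−38.06)²/38.06 + (9−38.06)²/38.06 + (27−30.44)²/30.44 = 72.6606
df = 4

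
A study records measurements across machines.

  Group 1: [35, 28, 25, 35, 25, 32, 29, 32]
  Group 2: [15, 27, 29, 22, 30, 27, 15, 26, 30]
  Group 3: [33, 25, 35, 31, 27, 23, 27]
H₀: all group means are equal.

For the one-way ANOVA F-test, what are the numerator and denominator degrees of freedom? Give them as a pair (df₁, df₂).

k = 3 groups, N = 24 total
df = (k−1, N−k) = (3−1, 24−3) = (2, 21)

degrees of freedom = [2, 21]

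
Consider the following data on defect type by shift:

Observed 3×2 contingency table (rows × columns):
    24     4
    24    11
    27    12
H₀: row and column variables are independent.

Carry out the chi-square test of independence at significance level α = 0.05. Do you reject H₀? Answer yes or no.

reject H₀: no

Row totals [28, 35, 39], col totals [75, 27], n=102
χ² = (24−20.59)²/20.59 + (4−7.41)²/7.41 + (24−25.74)²/25.74 + (11−9.26)²/9.26 + (27−28.68)²/28.68 + (12−10.32)²/10.32 = 2.9482
df = 2
p-value (upper-tail) = 0.22899
At α=0.05: p ≥ α → fail to reject H₀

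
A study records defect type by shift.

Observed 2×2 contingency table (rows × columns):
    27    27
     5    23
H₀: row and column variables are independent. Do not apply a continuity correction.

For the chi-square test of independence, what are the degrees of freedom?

df = (r−1)(c−1) = (2−1)·(2−1) = 1

degrees of freedom = 1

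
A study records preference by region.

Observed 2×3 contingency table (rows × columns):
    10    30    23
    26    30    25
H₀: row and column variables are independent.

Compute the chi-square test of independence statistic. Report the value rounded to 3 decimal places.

Row totals [63, 81], col totals [36, 60, 48], n=144
χ² = (10−15.75)²/15.75 + (30−26.25)²/26.25 + (23−21.00)²/21.00 + (26−20.25)²/20.25 + (30−33.75)²/33.75 + (25−27.00)²/27.00 = 5.0229
df = 2

test statistic = 5.023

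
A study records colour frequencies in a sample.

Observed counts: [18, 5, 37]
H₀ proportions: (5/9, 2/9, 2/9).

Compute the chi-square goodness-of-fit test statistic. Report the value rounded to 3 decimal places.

n = 60; E_i = n·p_i = [33.33, 13.33, 13.33]
χ² = (18−33.33)²/33.33 + (5−13.33)²/13.33 + (37−13.33)²/13.33 = 54.2700
df = 2

test statistic = 54.270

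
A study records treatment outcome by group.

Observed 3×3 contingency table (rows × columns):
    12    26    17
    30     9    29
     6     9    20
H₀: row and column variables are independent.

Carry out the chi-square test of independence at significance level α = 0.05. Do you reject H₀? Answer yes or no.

reject H₀: yes

Row totals [55, 68, 35], col totals [48, 44, 66], n=158
χ² = (12−16.71)²/16.71 + (26−15.32)²/15.32 + (17−22.97)²/22.97 + (30−20.66)²/20.66 + (9−18.94)²/18.94 + (29−28.41)²/28.41 + (6−10.63)²/10.63 + (9−9.75)²/9.75 + (20−14.62)²/14.62 = 23.8392
df = 4
p-value (upper-tail) = 0.00009
At α=0.05: p < α → reject H₀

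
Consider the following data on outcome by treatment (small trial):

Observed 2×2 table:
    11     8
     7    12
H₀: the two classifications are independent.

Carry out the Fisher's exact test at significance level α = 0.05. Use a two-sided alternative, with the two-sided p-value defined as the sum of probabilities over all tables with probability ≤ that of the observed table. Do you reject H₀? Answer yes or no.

Margins: r₁=19, r₂=19, c₁=18, c₂=20, n=38
p_obs = C(19,11)·C(19,7)/C(38,18); sum pmf over tables with pmf ≤ p_obs
p-value (two-sided) = 0.32998
At α=0.05: p ≥ α → fail to reject H₀

reject H₀: no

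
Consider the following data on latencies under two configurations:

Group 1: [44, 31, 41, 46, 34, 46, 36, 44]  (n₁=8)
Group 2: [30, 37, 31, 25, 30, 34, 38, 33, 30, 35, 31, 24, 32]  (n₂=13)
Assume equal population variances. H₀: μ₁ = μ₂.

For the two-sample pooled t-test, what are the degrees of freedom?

degrees of freedom = 19

df = n₁ + n₂ − 2 = 8 + 13 − 2 = 19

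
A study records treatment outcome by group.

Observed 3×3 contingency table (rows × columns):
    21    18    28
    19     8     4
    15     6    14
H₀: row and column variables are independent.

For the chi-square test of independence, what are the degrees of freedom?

degrees of freedom = 4

df = (r−1)(c−1) = (3−1)·(3−1) = 4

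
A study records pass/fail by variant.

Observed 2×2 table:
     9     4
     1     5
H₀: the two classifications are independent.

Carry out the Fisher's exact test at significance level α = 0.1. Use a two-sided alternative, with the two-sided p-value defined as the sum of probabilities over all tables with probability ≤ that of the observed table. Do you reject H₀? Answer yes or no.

reject H₀: yes

Margins: r₁=13, r₂=6, c₁=10, c₂=9, n=19
p_obs = C(13,9)·C(6,1)/C(19,10); sum pmf over tables with pmf ≤ p_obs
p-value (two-sided) = 0.05728
At α=0.1: p < α → reject H₀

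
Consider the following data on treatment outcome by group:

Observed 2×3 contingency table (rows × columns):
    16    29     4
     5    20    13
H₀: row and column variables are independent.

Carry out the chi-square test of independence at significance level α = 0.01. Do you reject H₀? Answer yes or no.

Row totals [49, 38], col totals [21, 49, 17], n=87
χ² = (16−11.83)²/11.83 + (29−27.60)²/27.60 + (4−9.57)²/9.57 + (5−9.17)²/9.17 + (20−21.40)²/21.40 + (13−7.43)²/7.43 = 10.9641
df = 2
p-value (upper-tail) = 0.00416
At α=0.01: p < α → reject H₀

reject H₀: yes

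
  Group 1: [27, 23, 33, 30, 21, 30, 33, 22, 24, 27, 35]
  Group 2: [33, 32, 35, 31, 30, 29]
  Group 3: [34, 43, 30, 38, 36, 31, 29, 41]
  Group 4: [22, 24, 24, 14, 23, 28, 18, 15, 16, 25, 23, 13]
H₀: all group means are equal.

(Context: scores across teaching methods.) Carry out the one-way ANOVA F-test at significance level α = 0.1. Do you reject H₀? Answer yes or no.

Group means [27.73, 31.67, 35.25, 20.42], grand mean 27.622
SSB = Σnᵢ(x̄ᵢ−x̄)² = 1186.771; SSW = ΣΣ(x−x̄ᵢ)² = 715.932
MSB = 1186.771/3 = 395.5903; MSW = 715.932/33 = 21.6949
F = MSB/MSW = 18.2342
df = (3, 33)
p-value (upper-tail) = 0.00000
At α=0.1: p < α → reject H₀

reject H₀: yes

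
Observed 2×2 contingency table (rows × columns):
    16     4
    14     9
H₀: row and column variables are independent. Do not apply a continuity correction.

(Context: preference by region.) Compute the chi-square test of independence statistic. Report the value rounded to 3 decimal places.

Row totals [20, 23], col totals [30, 13], n=43
χ² = (16−13.95)²/13.95 + (4−6.05)²/6.05 + (14−16.05)²/16.05 + (9−6.95)²/6.95 = 1.8561
df = 1

test statistic = 1.856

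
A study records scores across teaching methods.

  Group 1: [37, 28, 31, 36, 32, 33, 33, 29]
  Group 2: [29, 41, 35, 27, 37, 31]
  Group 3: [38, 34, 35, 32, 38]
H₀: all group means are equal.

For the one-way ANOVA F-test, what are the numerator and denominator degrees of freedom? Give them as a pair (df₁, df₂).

degrees of freedom = [2, 16]

k = 3 groups, N = 19 total
df = (k−1, N−k) = (3−1, 19−3) = (2, 16)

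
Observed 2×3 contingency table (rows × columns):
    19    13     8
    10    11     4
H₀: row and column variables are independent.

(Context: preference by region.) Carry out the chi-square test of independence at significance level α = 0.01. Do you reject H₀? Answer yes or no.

reject H₀: no

Row totals [40, 25], col totals [29, 24, 12], n=65
χ² = (19−17.85)²/17.85 + (13−14.77)²/14.77 + (8−7.38)²/7.38 + (10−11.15)²/11.15 + (11−9.23)²/9.23 + (4−4.62)²/4.62 = 0.8783
df = 2
p-value (upper-tail) = 0.64457
At α=0.01: p ≥ α → fail to reject H₀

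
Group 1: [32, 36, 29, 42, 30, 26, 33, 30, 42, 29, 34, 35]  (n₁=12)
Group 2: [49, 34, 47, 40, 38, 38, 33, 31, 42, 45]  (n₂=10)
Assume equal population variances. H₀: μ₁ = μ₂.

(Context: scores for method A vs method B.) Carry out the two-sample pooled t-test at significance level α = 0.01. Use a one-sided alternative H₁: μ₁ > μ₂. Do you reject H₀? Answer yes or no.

x̄₁=33.167, s₁=5.006, n₁=12
x̄₂=39.700, s₂=6.075, n₂=10
s_p² = [11·5.006² + 9·6.075²]/20 = 30.3883
SE = √(s_p²·(1/12+1/10)) = 2.3603
t = (33.167−39.700)/2.3603 = -2.7680
df = 20
p-value (one-sided, H₁ greater) = 0.99407
At α=0.01: p ≥ α → fail to reject H₀

reject H₀: no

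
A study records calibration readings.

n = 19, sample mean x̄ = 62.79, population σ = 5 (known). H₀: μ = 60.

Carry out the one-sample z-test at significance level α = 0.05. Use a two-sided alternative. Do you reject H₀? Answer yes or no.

SE = σ/√n = 5/√19 = 1.1471
z = (x̄−μ₀)/SE = (62.79−60)/1.1471 = 2.4323
p-value (two-sided) = 0.01500
At α=0.05: p < α → reject H₀

reject H₀: yes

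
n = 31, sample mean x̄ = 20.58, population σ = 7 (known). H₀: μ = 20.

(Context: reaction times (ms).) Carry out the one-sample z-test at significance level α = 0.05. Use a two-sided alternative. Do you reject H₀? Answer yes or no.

SE = σ/√n = 7/√31 = 1.2572
z = (x̄−μ₀)/SE = (20.58−20)/1.2572 = 0.4613
p-value (two-sided) = 0.64456
At α=0.05: p ≥ α → fail to reject H₀

reject H₀: no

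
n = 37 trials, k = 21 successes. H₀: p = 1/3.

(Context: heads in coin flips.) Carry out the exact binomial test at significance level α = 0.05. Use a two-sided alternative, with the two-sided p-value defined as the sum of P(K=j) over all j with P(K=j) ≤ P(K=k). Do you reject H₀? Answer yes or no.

Exact binomial: n=37, k=21, p₀=1/3=0.3333
P(X=j) = C(n,j)·p₀^j·(1−p₀)^(n−j); p = Σ P(X=j) over j with P(X=j) ≤ P(X=21)
p-value (two-sided) = 0.00448
At α=0.05: p < α → reject H₀

reject H₀: yes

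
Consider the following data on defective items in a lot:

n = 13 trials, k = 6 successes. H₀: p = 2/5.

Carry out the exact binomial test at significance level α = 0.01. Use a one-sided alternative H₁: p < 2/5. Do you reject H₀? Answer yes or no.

reject H₀: no

Exact binomial: n=13, k=6, p₀=2/5=0.4000
P(X≤6) from Σ C(n,i)·p₀^i·(1−p₀)^(n−i)
p-value (one-sided, H₁ less) = 0.77116
At α=0.01: p ≥ α → fail to reject H₀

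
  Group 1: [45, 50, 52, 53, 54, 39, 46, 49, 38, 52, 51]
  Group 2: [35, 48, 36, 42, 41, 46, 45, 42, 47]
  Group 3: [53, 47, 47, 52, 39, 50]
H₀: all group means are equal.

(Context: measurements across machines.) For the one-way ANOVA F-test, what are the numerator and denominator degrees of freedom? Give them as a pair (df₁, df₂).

degrees of freedom = [2, 23]

k = 3 groups, N = 26 total
df = (k−1, N−k) = (3−1, 26−3) = (2, 23)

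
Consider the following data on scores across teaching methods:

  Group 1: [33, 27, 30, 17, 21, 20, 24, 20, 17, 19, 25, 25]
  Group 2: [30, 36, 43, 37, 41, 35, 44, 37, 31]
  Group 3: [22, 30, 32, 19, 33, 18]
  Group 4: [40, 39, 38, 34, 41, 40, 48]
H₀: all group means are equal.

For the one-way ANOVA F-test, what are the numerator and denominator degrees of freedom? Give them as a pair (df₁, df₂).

k = 4 groups, N = 34 total
df = (k−1, N−k) = (4−1, 34−4) = (3, 30)

degrees of freedom = [3, 30]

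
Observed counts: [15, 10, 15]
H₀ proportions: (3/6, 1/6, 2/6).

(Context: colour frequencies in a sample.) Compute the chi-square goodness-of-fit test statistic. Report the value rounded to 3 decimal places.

n = 40; E_i = n·p_i = [20.00, 6.67, 13.33]
χ² = (15−20.00)²/20.00 + (10−6.67)²/6.67 + (15−13.33)²/13.33 = 3.1250
df = 2

test statistic = 3.125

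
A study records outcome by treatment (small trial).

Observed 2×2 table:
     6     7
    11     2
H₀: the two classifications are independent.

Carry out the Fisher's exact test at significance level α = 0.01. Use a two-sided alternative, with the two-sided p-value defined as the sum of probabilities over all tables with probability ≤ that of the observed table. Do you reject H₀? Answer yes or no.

Margins: r₁=13, r₂=13, c₁=17, c₂=9, n=26
p_obs = C(13,6)·C(13,11)/C(26,17); sum pmf over tables with pmf ≤ p_obs
p-value (two-sided) = 0.09684
At α=0.01: p ≥ α → fail to reject H₀

reject H₀: no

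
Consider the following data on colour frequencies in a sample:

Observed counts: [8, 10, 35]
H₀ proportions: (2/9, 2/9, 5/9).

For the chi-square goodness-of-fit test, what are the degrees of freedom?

degrees of freedom = 2

df = k − 1 = 3 − 1 = 2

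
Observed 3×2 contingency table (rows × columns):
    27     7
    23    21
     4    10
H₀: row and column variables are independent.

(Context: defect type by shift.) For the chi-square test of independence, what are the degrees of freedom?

degrees of freedom = 2

df = (r−1)(c−1) = (3−1)·(2−1) = 2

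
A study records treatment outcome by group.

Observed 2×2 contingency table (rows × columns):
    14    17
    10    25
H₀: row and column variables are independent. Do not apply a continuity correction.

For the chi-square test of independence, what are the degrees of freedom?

degrees of freedom = 1

df = (r−1)(c−1) = (2−1)·(2−1) = 1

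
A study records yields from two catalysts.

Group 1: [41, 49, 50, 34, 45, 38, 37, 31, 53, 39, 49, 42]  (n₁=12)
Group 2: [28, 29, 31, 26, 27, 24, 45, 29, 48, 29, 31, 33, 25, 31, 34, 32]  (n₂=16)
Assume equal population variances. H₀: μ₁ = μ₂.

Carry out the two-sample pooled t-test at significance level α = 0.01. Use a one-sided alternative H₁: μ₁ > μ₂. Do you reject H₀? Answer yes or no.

x̄₁=42.333, s₁=6.919, n₁=12
x̄₂=31.375, s₂=6.551, n₂=16
s_p² = [11·6.919² + 15·6.551²]/26 = 45.0160
SE = √(s_p²·(1/12+1/16)) = 2.5622
t = (42.333−31.375)/2.5622 = 4.2769
df = 26
p-value (one-sided, H₁ greater) = 0.00011
At α=0.01: p < α → reject H₀

reject H₀: yes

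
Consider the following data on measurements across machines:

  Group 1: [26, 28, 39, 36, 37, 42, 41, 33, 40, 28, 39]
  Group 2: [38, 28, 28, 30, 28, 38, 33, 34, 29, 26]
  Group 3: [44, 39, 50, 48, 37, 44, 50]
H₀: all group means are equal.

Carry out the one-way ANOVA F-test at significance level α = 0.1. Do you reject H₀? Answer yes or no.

Group means [35.36, 31.20, 44.57], grand mean 36.179
SSB = Σnᵢ(x̄ᵢ−x̄)² = 748.247; SSW = ΣΣ(x−x̄ᵢ)² = 655.860
MSB = 748.247/2 = 374.1237; MSW = 655.860/25 = 26.2344
F = MSB/MSW = 14.2608
df = (2, 25)
p-value (upper-tail) = 0.00007
At α=0.1: p < α → reject H₀

reject H₀: yes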